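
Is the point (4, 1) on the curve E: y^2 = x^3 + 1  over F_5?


Check whether y^2 = x^3 + 0 x + 1 (mod 5) for (x, y) = (4, 1).
LHS: y^2 = 1^2 mod 5 = 1
RHS: x^3 + 0 x + 1 = 4^3 + 0*4 + 1 mod 5 = 0
LHS != RHS

No, not on the curve


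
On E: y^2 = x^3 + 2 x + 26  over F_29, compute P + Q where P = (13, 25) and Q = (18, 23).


P != Q, so use the chord formula.
s = (y2 - y1) / (x2 - x1) = (27) / (5) mod 29 = 17
x3 = s^2 - x1 - x2 mod 29 = 17^2 - 13 - 18 = 26
y3 = s (x1 - x3) - y1 mod 29 = 17 * (13 - 26) - 25 = 15

P + Q = (26, 15)


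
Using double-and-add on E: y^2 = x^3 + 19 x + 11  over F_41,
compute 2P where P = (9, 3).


k = 2 = 10_2 (binary, LSB first: 01)
Double-and-add from P = (9, 3):
  bit 0 = 0: acc unchanged = O
  bit 1 = 1: acc = O + (21, 6) = (21, 6)

2P = (21, 6)


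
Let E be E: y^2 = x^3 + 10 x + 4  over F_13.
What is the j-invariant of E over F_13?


Delta = -16(4 a^3 + 27 b^2) mod 13 = 3
-1728 * (4 a)^3 = -1728 * (4*10)^3 mod 13 = 1
j = 1 * 3^(-1) mod 13 = 9

j = 9 (mod 13)


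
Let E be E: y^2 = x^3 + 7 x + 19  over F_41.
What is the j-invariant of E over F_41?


Delta = -16(4 a^3 + 27 b^2) mod 41 = 36
-1728 * (4 a)^3 = -1728 * (4*7)^3 mod 41 = 21
j = 21 * 36^(-1) mod 41 = 4

j = 4 (mod 41)


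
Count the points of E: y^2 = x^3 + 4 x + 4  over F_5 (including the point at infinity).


For each x in F_5, count y with y^2 = x^3 + 4 x + 4 mod 5:
  x = 0: RHS = 4, y in [2, 3]  -> 2 point(s)
  x = 1: RHS = 4, y in [2, 3]  -> 2 point(s)
  x = 2: RHS = 0, y in [0]  -> 1 point(s)
  x = 4: RHS = 4, y in [2, 3]  -> 2 point(s)
Affine points: 7. Add the point at infinity: total = 8.

#E(F_5) = 8


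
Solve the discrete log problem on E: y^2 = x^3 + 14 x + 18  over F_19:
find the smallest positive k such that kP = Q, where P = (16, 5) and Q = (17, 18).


Enumerate multiples of P until we hit Q = (17, 18):
  1P = (16, 5)
  2P = (4, 10)
  3P = (3, 7)
  4P = (17, 1)
  5P = (2, 15)
  6P = (5, 17)
  7P = (5, 2)
  8P = (2, 4)
  9P = (17, 18)
Match found at i = 9.

k = 9


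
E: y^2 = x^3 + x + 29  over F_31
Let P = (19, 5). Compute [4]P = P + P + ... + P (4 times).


k = 4 = 100_2 (binary, LSB first: 001)
Double-and-add from P = (19, 5):
  bit 0 = 0: acc unchanged = O
  bit 1 = 0: acc unchanged = O
  bit 2 = 1: acc = O + (10, 27) = (10, 27)

4P = (10, 27)


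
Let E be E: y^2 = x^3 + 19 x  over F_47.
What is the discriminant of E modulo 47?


4 a^3 + 27 b^2 = 4*19^3 + 27*0^2 = 27436 + 0 = 27436
Delta = -16 * (27436) = -438976
Delta mod 47 = 4

Delta = 4 (mod 47)


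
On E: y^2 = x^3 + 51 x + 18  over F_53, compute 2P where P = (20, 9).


Doubling: s = (3 x1^2 + a) / (2 y1)
s = (3*20^2 + 51) / (2*9) mod 53 = 43
x3 = s^2 - 2 x1 mod 53 = 43^2 - 2*20 = 7
y3 = s (x1 - x3) - y1 mod 53 = 43 * (20 - 7) - 9 = 20

2P = (7, 20)


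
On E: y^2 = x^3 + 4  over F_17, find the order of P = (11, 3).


Compute successive multiples of P until we hit O:
  1P = (11, 3)
  2P = (13, 12)
  3P = (9, 6)
  4P = (12, 7)
  5P = (10, 1)
  6P = (0, 2)
  7P = (15, 9)
  8P = (6, 13)
  ... (continuing to 18P)
  18P = O

ord(P) = 18


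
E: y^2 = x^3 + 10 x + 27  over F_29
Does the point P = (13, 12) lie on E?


Check whether y^2 = x^3 + 10 x + 27 (mod 29) for (x, y) = (13, 12).
LHS: y^2 = 12^2 mod 29 = 28
RHS: x^3 + 10 x + 27 = 13^3 + 10*13 + 27 mod 29 = 5
LHS != RHS

No, not on the curve


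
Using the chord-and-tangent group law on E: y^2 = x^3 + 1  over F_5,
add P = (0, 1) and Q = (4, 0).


P != Q, so use the chord formula.
s = (y2 - y1) / (x2 - x1) = (4) / (4) mod 5 = 1
x3 = s^2 - x1 - x2 mod 5 = 1^2 - 0 - 4 = 2
y3 = s (x1 - x3) - y1 mod 5 = 1 * (0 - 2) - 1 = 2

P + Q = (2, 2)


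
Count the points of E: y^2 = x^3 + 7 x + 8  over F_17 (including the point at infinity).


For each x in F_17, count y with y^2 = x^3 + 7 x + 8 mod 17:
  x = 0: RHS = 8, y in [5, 12]  -> 2 point(s)
  x = 1: RHS = 16, y in [4, 13]  -> 2 point(s)
  x = 2: RHS = 13, y in [8, 9]  -> 2 point(s)
  x = 4: RHS = 15, y in [7, 10]  -> 2 point(s)
  x = 5: RHS = 15, y in [7, 10]  -> 2 point(s)
  x = 7: RHS = 9, y in [3, 14]  -> 2 point(s)
  x = 8: RHS = 15, y in [7, 10]  -> 2 point(s)
  x = 9: RHS = 1, y in [1, 16]  -> 2 point(s)
  x = 12: RHS = 1, y in [1, 16]  -> 2 point(s)
  x = 13: RHS = 1, y in [1, 16]  -> 2 point(s)
  x = 16: RHS = 0, y in [0]  -> 1 point(s)
Affine points: 21. Add the point at infinity: total = 22.

#E(F_17) = 22


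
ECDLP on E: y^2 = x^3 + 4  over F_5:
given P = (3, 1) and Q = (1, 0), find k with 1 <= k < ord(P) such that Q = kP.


Enumerate multiples of P until we hit Q = (1, 0):
  1P = (3, 1)
  2P = (0, 2)
  3P = (1, 0)
Match found at i = 3.

k = 3


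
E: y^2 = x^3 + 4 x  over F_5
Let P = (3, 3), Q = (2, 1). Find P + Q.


P != Q, so use the chord formula.
s = (y2 - y1) / (x2 - x1) = (3) / (4) mod 5 = 2
x3 = s^2 - x1 - x2 mod 5 = 2^2 - 3 - 2 = 4
y3 = s (x1 - x3) - y1 mod 5 = 2 * (3 - 4) - 3 = 0

P + Q = (4, 0)


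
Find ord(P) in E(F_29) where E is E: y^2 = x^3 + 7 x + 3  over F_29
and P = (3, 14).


Compute successive multiples of P until we hit O:
  1P = (3, 14)
  2P = (19, 8)
  3P = (23, 8)
  4P = (26, 19)
  5P = (16, 21)
  6P = (6, 0)
  7P = (16, 8)
  8P = (26, 10)
  ... (continuing to 12P)
  12P = O

ord(P) = 12


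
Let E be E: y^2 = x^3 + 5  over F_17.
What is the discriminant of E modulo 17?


4 a^3 + 27 b^2 = 4*0^3 + 27*5^2 = 0 + 675 = 675
Delta = -16 * (675) = -10800
Delta mod 17 = 12

Delta = 12 (mod 17)


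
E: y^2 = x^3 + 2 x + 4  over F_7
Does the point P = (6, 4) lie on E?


Check whether y^2 = x^3 + 2 x + 4 (mod 7) for (x, y) = (6, 4).
LHS: y^2 = 4^2 mod 7 = 2
RHS: x^3 + 2 x + 4 = 6^3 + 2*6 + 4 mod 7 = 1
LHS != RHS

No, not on the curve


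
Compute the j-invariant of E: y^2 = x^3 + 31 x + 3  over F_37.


Delta = -16(4 a^3 + 27 b^2) mod 37 = 20
-1728 * (4 a)^3 = -1728 * (4*31)^3 mod 37 = 6
j = 6 * 20^(-1) mod 37 = 4

j = 4 (mod 37)


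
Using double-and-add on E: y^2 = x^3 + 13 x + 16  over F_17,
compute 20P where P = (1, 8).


k = 20 = 10100_2 (binary, LSB first: 00101)
Double-and-add from P = (1, 8):
  bit 0 = 0: acc unchanged = O
  bit 1 = 0: acc unchanged = O
  bit 2 = 1: acc = O + (0, 13) = (0, 13)
  bit 3 = 0: acc unchanged = (0, 13)
  bit 4 = 1: acc = (0, 13) + (12, 9) = (7, 12)

20P = (7, 12)


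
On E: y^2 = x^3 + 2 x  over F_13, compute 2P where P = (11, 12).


Doubling: s = (3 x1^2 + a) / (2 y1)
s = (3*11^2 + 2) / (2*12) mod 13 = 6
x3 = s^2 - 2 x1 mod 13 = 6^2 - 2*11 = 1
y3 = s (x1 - x3) - y1 mod 13 = 6 * (11 - 1) - 12 = 9

2P = (1, 9)


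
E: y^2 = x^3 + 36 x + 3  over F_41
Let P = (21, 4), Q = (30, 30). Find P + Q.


P != Q, so use the chord formula.
s = (y2 - y1) / (x2 - x1) = (26) / (9) mod 41 = 12
x3 = s^2 - x1 - x2 mod 41 = 12^2 - 21 - 30 = 11
y3 = s (x1 - x3) - y1 mod 41 = 12 * (21 - 11) - 4 = 34

P + Q = (11, 34)


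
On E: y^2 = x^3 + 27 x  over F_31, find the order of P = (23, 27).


Compute successive multiples of P until we hit O:
  1P = (23, 27)
  2P = (18, 26)
  3P = (26, 22)
  4P = (2, 0)
  5P = (26, 9)
  6P = (18, 5)
  7P = (23, 4)
  8P = O

ord(P) = 8


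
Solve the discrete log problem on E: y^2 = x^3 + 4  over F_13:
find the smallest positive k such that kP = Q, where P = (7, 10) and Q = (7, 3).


Enumerate multiples of P until we hit Q = (7, 3):
  1P = (7, 10)
  2P = (11, 10)
  3P = (8, 3)
  4P = (8, 10)
  5P = (11, 3)
  6P = (7, 3)
Match found at i = 6.

k = 6


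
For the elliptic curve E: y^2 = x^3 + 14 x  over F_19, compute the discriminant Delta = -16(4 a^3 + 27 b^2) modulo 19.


4 a^3 + 27 b^2 = 4*14^3 + 27*0^2 = 10976 + 0 = 10976
Delta = -16 * (10976) = -175616
Delta mod 19 = 1

Delta = 1 (mod 19)


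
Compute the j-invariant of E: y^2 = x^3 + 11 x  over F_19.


Delta = -16(4 a^3 + 27 b^2) mod 19 = 12
-1728 * (4 a)^3 = -1728 * (4*11)^3 mod 19 = 7
j = 7 * 12^(-1) mod 19 = 18

j = 18 (mod 19)


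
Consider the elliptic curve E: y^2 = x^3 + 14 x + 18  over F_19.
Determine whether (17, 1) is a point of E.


Check whether y^2 = x^3 + 14 x + 18 (mod 19) for (x, y) = (17, 1).
LHS: y^2 = 1^2 mod 19 = 1
RHS: x^3 + 14 x + 18 = 17^3 + 14*17 + 18 mod 19 = 1
LHS = RHS

Yes, on the curve


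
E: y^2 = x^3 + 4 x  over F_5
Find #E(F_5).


For each x in F_5, count y with y^2 = x^3 + 4 x + 0 mod 5:
  x = 0: RHS = 0, y in [0]  -> 1 point(s)
  x = 1: RHS = 0, y in [0]  -> 1 point(s)
  x = 2: RHS = 1, y in [1, 4]  -> 2 point(s)
  x = 3: RHS = 4, y in [2, 3]  -> 2 point(s)
  x = 4: RHS = 0, y in [0]  -> 1 point(s)
Affine points: 7. Add the point at infinity: total = 8.

#E(F_5) = 8


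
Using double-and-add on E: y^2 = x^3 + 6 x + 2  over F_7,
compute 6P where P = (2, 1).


k = 6 = 110_2 (binary, LSB first: 011)
Double-and-add from P = (2, 1):
  bit 0 = 0: acc unchanged = O
  bit 1 = 1: acc = O + (0, 3) = (0, 3)
  bit 2 = 1: acc = (0, 3) + (1, 3) = (6, 4)

6P = (6, 4)


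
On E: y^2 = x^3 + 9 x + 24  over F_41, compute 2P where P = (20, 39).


Doubling: s = (3 x1^2 + a) / (2 y1)
s = (3*20^2 + 9) / (2*39) mod 41 = 36
x3 = s^2 - 2 x1 mod 41 = 36^2 - 2*20 = 26
y3 = s (x1 - x3) - y1 mod 41 = 36 * (20 - 26) - 39 = 32

2P = (26, 32)


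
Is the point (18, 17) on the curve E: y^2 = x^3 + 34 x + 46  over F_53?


Check whether y^2 = x^3 + 34 x + 46 (mod 53) for (x, y) = (18, 17).
LHS: y^2 = 17^2 mod 53 = 24
RHS: x^3 + 34 x + 46 = 18^3 + 34*18 + 46 mod 53 = 24
LHS = RHS

Yes, on the curve


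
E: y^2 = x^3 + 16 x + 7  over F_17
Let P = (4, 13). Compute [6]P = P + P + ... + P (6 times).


k = 6 = 110_2 (binary, LSB first: 011)
Double-and-add from P = (4, 13):
  bit 0 = 0: acc unchanged = O
  bit 1 = 1: acc = O + (5, 12) = (5, 12)
  bit 2 = 1: acc = (5, 12) + (6, 9) = (15, 1)

6P = (15, 1)


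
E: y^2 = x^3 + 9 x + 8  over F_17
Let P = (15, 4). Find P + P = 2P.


Doubling: s = (3 x1^2 + a) / (2 y1)
s = (3*15^2 + 9) / (2*4) mod 17 = 9
x3 = s^2 - 2 x1 mod 17 = 9^2 - 2*15 = 0
y3 = s (x1 - x3) - y1 mod 17 = 9 * (15 - 0) - 4 = 12

2P = (0, 12)


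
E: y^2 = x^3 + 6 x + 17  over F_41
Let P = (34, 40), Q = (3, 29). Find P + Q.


P != Q, so use the chord formula.
s = (y2 - y1) / (x2 - x1) = (30) / (10) mod 41 = 3
x3 = s^2 - x1 - x2 mod 41 = 3^2 - 34 - 3 = 13
y3 = s (x1 - x3) - y1 mod 41 = 3 * (34 - 13) - 40 = 23

P + Q = (13, 23)


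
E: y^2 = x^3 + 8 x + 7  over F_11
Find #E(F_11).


For each x in F_11, count y with y^2 = x^3 + 8 x + 7 mod 11:
  x = 1: RHS = 5, y in [4, 7]  -> 2 point(s)
  x = 2: RHS = 9, y in [3, 8]  -> 2 point(s)
  x = 3: RHS = 3, y in [5, 6]  -> 2 point(s)
  x = 4: RHS = 4, y in [2, 9]  -> 2 point(s)
  x = 8: RHS = 0, y in [0]  -> 1 point(s)
  x = 9: RHS = 5, y in [4, 7]  -> 2 point(s)
  x = 10: RHS = 9, y in [3, 8]  -> 2 point(s)
Affine points: 13. Add the point at infinity: total = 14.

#E(F_11) = 14


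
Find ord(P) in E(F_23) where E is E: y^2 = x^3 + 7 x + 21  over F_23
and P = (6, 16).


Compute successive multiples of P until we hit O:
  1P = (6, 16)
  2P = (11, 7)
  3P = (12, 4)
  4P = (9, 13)
  5P = (9, 10)
  6P = (12, 19)
  7P = (11, 16)
  8P = (6, 7)
  ... (continuing to 9P)
  9P = O

ord(P) = 9


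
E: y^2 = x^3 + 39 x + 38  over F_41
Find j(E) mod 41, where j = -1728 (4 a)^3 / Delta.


Delta = -16(4 a^3 + 27 b^2) mod 41 = 27
-1728 * (4 a)^3 = -1728 * (4*39)^3 mod 41 = 38
j = 38 * 27^(-1) mod 41 = 9

j = 9 (mod 41)


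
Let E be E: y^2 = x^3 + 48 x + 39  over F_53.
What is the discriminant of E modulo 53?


4 a^3 + 27 b^2 = 4*48^3 + 27*39^2 = 442368 + 41067 = 483435
Delta = -16 * (483435) = -7734960
Delta mod 53 = 19

Delta = 19 (mod 53)


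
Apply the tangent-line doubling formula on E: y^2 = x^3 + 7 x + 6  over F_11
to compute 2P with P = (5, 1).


Doubling: s = (3 x1^2 + a) / (2 y1)
s = (3*5^2 + 7) / (2*1) mod 11 = 8
x3 = s^2 - 2 x1 mod 11 = 8^2 - 2*5 = 10
y3 = s (x1 - x3) - y1 mod 11 = 8 * (5 - 10) - 1 = 3

2P = (10, 3)


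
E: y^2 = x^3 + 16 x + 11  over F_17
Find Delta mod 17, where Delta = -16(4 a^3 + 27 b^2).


4 a^3 + 27 b^2 = 4*16^3 + 27*11^2 = 16384 + 3267 = 19651
Delta = -16 * (19651) = -314416
Delta mod 17 = 16

Delta = 16 (mod 17)


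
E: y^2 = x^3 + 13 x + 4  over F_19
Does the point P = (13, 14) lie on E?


Check whether y^2 = x^3 + 13 x + 4 (mod 19) for (x, y) = (13, 14).
LHS: y^2 = 14^2 mod 19 = 6
RHS: x^3 + 13 x + 4 = 13^3 + 13*13 + 4 mod 19 = 14
LHS != RHS

No, not on the curve


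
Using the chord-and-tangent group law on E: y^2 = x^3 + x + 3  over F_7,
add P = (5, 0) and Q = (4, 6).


P != Q, so use the chord formula.
s = (y2 - y1) / (x2 - x1) = (6) / (6) mod 7 = 1
x3 = s^2 - x1 - x2 mod 7 = 1^2 - 5 - 4 = 6
y3 = s (x1 - x3) - y1 mod 7 = 1 * (5 - 6) - 0 = 6

P + Q = (6, 6)


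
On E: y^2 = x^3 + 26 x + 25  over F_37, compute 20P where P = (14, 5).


k = 20 = 10100_2 (binary, LSB first: 00101)
Double-and-add from P = (14, 5):
  bit 0 = 0: acc unchanged = O
  bit 1 = 0: acc unchanged = O
  bit 2 = 1: acc = O + (12, 20) = (12, 20)
  bit 3 = 0: acc unchanged = (12, 20)
  bit 4 = 1: acc = (12, 20) + (9, 27) = (5, 13)

20P = (5, 13)


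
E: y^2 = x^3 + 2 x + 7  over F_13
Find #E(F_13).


For each x in F_13, count y with y^2 = x^3 + 2 x + 7 mod 13:
  x = 1: RHS = 10, y in [6, 7]  -> 2 point(s)
  x = 3: RHS = 1, y in [1, 12]  -> 2 point(s)
  x = 4: RHS = 1, y in [1, 12]  -> 2 point(s)
  x = 5: RHS = 12, y in [5, 8]  -> 2 point(s)
  x = 6: RHS = 1, y in [1, 12]  -> 2 point(s)
  x = 7: RHS = 0, y in [0]  -> 1 point(s)
  x = 9: RHS = 0, y in [0]  -> 1 point(s)
  x = 10: RHS = 0, y in [0]  -> 1 point(s)
  x = 12: RHS = 4, y in [2, 11]  -> 2 point(s)
Affine points: 15. Add the point at infinity: total = 16.

#E(F_13) = 16


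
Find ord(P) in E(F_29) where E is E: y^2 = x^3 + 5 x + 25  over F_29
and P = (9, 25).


Compute successive multiples of P until we hit O:
  1P = (9, 25)
  2P = (15, 16)
  3P = (0, 5)
  4P = (21, 16)
  5P = (5, 1)
  6P = (22, 13)
  7P = (4, 15)
  8P = (20, 11)
  ... (continuing to 31P)
  31P = O

ord(P) = 31


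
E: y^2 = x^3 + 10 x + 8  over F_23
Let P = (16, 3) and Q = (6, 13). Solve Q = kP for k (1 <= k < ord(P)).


Enumerate multiples of P until we hit Q = (6, 13):
  1P = (16, 3)
  2P = (17, 13)
  3P = (21, 16)
  4P = (13, 14)
  5P = (10, 21)
  6P = (6, 13)
Match found at i = 6.

k = 6


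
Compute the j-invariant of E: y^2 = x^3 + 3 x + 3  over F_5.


Delta = -16(4 a^3 + 27 b^2) mod 5 = 4
-1728 * (4 a)^3 = -1728 * (4*3)^3 mod 5 = 1
j = 1 * 4^(-1) mod 5 = 4

j = 4 (mod 5)


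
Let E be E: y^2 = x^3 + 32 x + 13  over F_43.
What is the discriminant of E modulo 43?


4 a^3 + 27 b^2 = 4*32^3 + 27*13^2 = 131072 + 4563 = 135635
Delta = -16 * (135635) = -2170160
Delta mod 43 = 7

Delta = 7 (mod 43)


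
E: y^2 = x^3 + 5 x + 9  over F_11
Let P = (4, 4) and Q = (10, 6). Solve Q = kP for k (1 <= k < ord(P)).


Enumerate multiples of P until we hit Q = (10, 6):
  1P = (4, 4)
  2P = (1, 9)
  3P = (10, 6)
Match found at i = 3.

k = 3


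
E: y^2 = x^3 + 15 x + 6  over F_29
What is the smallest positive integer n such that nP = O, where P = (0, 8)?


Compute successive multiples of P until we hit O:
  1P = (0, 8)
  2P = (13, 7)
  3P = (10, 24)
  4P = (3, 22)
  5P = (22, 15)
  6P = (8, 0)
  7P = (22, 14)
  8P = (3, 7)
  ... (continuing to 12P)
  12P = O

ord(P) = 12


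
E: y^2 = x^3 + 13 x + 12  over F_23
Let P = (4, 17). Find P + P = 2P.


Doubling: s = (3 x1^2 + a) / (2 y1)
s = (3*4^2 + 13) / (2*17) mod 23 = 16
x3 = s^2 - 2 x1 mod 23 = 16^2 - 2*4 = 18
y3 = s (x1 - x3) - y1 mod 23 = 16 * (4 - 18) - 17 = 12

2P = (18, 12)


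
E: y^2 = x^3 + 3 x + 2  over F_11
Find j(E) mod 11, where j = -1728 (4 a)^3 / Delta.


Delta = -16(4 a^3 + 27 b^2) mod 11 = 9
-1728 * (4 a)^3 = -1728 * (4*3)^3 mod 11 = 10
j = 10 * 9^(-1) mod 11 = 6

j = 6 (mod 11)


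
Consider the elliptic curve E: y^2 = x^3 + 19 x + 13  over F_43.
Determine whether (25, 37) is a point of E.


Check whether y^2 = x^3 + 19 x + 13 (mod 43) for (x, y) = (25, 37).
LHS: y^2 = 37^2 mod 43 = 36
RHS: x^3 + 19 x + 13 = 25^3 + 19*25 + 13 mod 43 = 31
LHS != RHS

No, not on the curve


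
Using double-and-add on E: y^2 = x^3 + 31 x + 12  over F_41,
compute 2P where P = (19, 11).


k = 2 = 10_2 (binary, LSB first: 01)
Double-and-add from P = (19, 11):
  bit 0 = 0: acc unchanged = O
  bit 1 = 1: acc = O + (2, 0) = (2, 0)

2P = (2, 0)


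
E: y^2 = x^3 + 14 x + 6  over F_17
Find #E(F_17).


For each x in F_17, count y with y^2 = x^3 + 14 x + 6 mod 17:
  x = 1: RHS = 4, y in [2, 15]  -> 2 point(s)
  x = 2: RHS = 8, y in [5, 12]  -> 2 point(s)
  x = 6: RHS = 0, y in [0]  -> 1 point(s)
  x = 8: RHS = 1, y in [1, 16]  -> 2 point(s)
  x = 12: RHS = 15, y in [7, 10]  -> 2 point(s)
  x = 15: RHS = 4, y in [2, 15]  -> 2 point(s)
  x = 16: RHS = 8, y in [5, 12]  -> 2 point(s)
Affine points: 13. Add the point at infinity: total = 14.

#E(F_17) = 14


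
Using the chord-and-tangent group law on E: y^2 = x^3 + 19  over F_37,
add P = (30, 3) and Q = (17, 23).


P != Q, so use the chord formula.
s = (y2 - y1) / (x2 - x1) = (20) / (24) mod 37 = 7
x3 = s^2 - x1 - x2 mod 37 = 7^2 - 30 - 17 = 2
y3 = s (x1 - x3) - y1 mod 37 = 7 * (30 - 2) - 3 = 8

P + Q = (2, 8)


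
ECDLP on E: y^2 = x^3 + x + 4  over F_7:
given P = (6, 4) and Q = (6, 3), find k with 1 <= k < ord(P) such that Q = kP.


Enumerate multiples of P until we hit Q = (6, 3):
  1P = (6, 4)
  2P = (4, 4)
  3P = (4, 3)
  4P = (6, 3)
Match found at i = 4.

k = 4


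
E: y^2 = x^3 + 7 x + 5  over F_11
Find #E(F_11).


For each x in F_11, count y with y^2 = x^3 + 7 x + 5 mod 11:
  x = 0: RHS = 5, y in [4, 7]  -> 2 point(s)
  x = 2: RHS = 5, y in [4, 7]  -> 2 point(s)
  x = 3: RHS = 9, y in [3, 8]  -> 2 point(s)
  x = 4: RHS = 9, y in [3, 8]  -> 2 point(s)
  x = 5: RHS = 0, y in [0]  -> 1 point(s)
  x = 7: RHS = 1, y in [1, 10]  -> 2 point(s)
  x = 8: RHS = 1, y in [1, 10]  -> 2 point(s)
  x = 9: RHS = 5, y in [4, 7]  -> 2 point(s)
Affine points: 15. Add the point at infinity: total = 16.

#E(F_11) = 16


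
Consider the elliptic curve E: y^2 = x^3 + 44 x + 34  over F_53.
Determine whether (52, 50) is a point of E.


Check whether y^2 = x^3 + 44 x + 34 (mod 53) for (x, y) = (52, 50).
LHS: y^2 = 50^2 mod 53 = 9
RHS: x^3 + 44 x + 34 = 52^3 + 44*52 + 34 mod 53 = 42
LHS != RHS

No, not on the curve


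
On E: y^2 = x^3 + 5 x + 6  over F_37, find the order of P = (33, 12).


Compute successive multiples of P until we hit O:
  1P = (33, 12)
  2P = (29, 3)
  3P = (24, 36)
  4P = (20, 15)
  5P = (32, 2)
  6P = (35, 5)
  7P = (9, 15)
  8P = (6, 17)
  ... (continuing to 23P)
  23P = O

ord(P) = 23


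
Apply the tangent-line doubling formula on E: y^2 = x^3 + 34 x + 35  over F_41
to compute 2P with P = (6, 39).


Doubling: s = (3 x1^2 + a) / (2 y1)
s = (3*6^2 + 34) / (2*39) mod 41 = 26
x3 = s^2 - 2 x1 mod 41 = 26^2 - 2*6 = 8
y3 = s (x1 - x3) - y1 mod 41 = 26 * (6 - 8) - 39 = 32

2P = (8, 32)


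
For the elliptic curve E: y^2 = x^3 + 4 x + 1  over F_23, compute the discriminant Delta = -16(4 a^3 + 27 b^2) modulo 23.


4 a^3 + 27 b^2 = 4*4^3 + 27*1^2 = 256 + 27 = 283
Delta = -16 * (283) = -4528
Delta mod 23 = 3

Delta = 3 (mod 23)


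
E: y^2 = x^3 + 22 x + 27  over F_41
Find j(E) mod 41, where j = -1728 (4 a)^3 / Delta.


Delta = -16(4 a^3 + 27 b^2) mod 41 = 23
-1728 * (4 a)^3 = -1728 * (4*22)^3 mod 41 = 16
j = 16 * 23^(-1) mod 41 = 31

j = 31 (mod 41)


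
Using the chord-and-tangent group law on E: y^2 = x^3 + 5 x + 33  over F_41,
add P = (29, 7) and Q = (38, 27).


P != Q, so use the chord formula.
s = (y2 - y1) / (x2 - x1) = (20) / (9) mod 41 = 25
x3 = s^2 - x1 - x2 mod 41 = 25^2 - 29 - 38 = 25
y3 = s (x1 - x3) - y1 mod 41 = 25 * (29 - 25) - 7 = 11

P + Q = (25, 11)


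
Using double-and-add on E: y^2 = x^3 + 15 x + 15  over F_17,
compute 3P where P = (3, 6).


k = 3 = 11_2 (binary, LSB first: 11)
Double-and-add from P = (3, 6):
  bit 0 = 1: acc = O + (3, 6) = (3, 6)
  bit 1 = 1: acc = (3, 6) + (2, 6) = (12, 11)

3P = (12, 11)


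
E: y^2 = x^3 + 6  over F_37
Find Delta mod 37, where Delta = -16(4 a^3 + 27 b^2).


4 a^3 + 27 b^2 = 4*0^3 + 27*6^2 = 0 + 972 = 972
Delta = -16 * (972) = -15552
Delta mod 37 = 25

Delta = 25 (mod 37)


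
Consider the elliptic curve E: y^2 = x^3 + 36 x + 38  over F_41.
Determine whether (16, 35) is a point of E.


Check whether y^2 = x^3 + 36 x + 38 (mod 41) for (x, y) = (16, 35).
LHS: y^2 = 35^2 mod 41 = 36
RHS: x^3 + 36 x + 38 = 16^3 + 36*16 + 38 mod 41 = 36
LHS = RHS

Yes, on the curve


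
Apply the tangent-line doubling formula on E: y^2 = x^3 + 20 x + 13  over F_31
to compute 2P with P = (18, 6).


Doubling: s = (3 x1^2 + a) / (2 y1)
s = (3*18^2 + 20) / (2*6) mod 31 = 0
x3 = s^2 - 2 x1 mod 31 = 0^2 - 2*18 = 26
y3 = s (x1 - x3) - y1 mod 31 = 0 * (18 - 26) - 6 = 25

2P = (26, 25)


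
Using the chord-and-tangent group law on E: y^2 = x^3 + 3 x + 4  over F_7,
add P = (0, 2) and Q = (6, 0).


P != Q, so use the chord formula.
s = (y2 - y1) / (x2 - x1) = (5) / (6) mod 7 = 2
x3 = s^2 - x1 - x2 mod 7 = 2^2 - 0 - 6 = 5
y3 = s (x1 - x3) - y1 mod 7 = 2 * (0 - 5) - 2 = 2

P + Q = (5, 2)


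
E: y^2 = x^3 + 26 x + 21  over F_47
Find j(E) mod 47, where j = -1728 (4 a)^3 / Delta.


Delta = -16(4 a^3 + 27 b^2) mod 47 = 13
-1728 * (4 a)^3 = -1728 * (4*26)^3 mod 47 = 2
j = 2 * 13^(-1) mod 47 = 11

j = 11 (mod 47)


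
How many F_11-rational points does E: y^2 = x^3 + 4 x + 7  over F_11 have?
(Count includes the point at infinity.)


For each x in F_11, count y with y^2 = x^3 + 4 x + 7 mod 11:
  x = 1: RHS = 1, y in [1, 10]  -> 2 point(s)
  x = 2: RHS = 1, y in [1, 10]  -> 2 point(s)
  x = 5: RHS = 9, y in [3, 8]  -> 2 point(s)
  x = 6: RHS = 5, y in [4, 7]  -> 2 point(s)
  x = 7: RHS = 4, y in [2, 9]  -> 2 point(s)
  x = 8: RHS = 1, y in [1, 10]  -> 2 point(s)
Affine points: 12. Add the point at infinity: total = 13.

#E(F_11) = 13


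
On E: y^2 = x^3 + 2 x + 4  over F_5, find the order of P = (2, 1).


Compute successive multiples of P until we hit O:
  1P = (2, 1)
  2P = (0, 3)
  3P = (4, 1)
  4P = (4, 4)
  5P = (0, 2)
  6P = (2, 4)
  7P = O

ord(P) = 7


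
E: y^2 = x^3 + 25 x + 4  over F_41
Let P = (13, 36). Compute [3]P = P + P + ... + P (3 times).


k = 3 = 11_2 (binary, LSB first: 11)
Double-and-add from P = (13, 36):
  bit 0 = 1: acc = O + (13, 36) = (13, 36)
  bit 1 = 1: acc = (13, 36) + (31, 36) = (38, 5)

3P = (38, 5)


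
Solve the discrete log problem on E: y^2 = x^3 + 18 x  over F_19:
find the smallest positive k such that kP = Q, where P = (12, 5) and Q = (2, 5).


Enumerate multiples of P until we hit Q = (2, 5):
  1P = (12, 5)
  2P = (6, 18)
  3P = (2, 5)
Match found at i = 3.

k = 3


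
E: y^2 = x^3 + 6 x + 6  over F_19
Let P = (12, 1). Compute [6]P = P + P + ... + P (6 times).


k = 6 = 110_2 (binary, LSB first: 011)
Double-and-add from P = (12, 1):
  bit 0 = 0: acc unchanged = O
  bit 1 = 1: acc = O + (0, 5) = (0, 5)
  bit 2 = 1: acc = (0, 5) + (11, 15) = (6, 12)

6P = (6, 12)


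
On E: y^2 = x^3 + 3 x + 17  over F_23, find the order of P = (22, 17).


Compute successive multiples of P until we hit O:
  1P = (22, 17)
  2P = (8, 22)
  3P = (20, 2)
  4P = (20, 21)
  5P = (8, 1)
  6P = (22, 6)
  7P = O

ord(P) = 7


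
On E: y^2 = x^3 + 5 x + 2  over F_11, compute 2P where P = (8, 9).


Doubling: s = (3 x1^2 + a) / (2 y1)
s = (3*8^2 + 5) / (2*9) mod 11 = 3
x3 = s^2 - 2 x1 mod 11 = 3^2 - 2*8 = 4
y3 = s (x1 - x3) - y1 mod 11 = 3 * (8 - 4) - 9 = 3

2P = (4, 3)


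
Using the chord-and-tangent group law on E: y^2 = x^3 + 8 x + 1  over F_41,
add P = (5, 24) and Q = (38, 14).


P != Q, so use the chord formula.
s = (y2 - y1) / (x2 - x1) = (31) / (33) mod 41 = 32
x3 = s^2 - x1 - x2 mod 41 = 32^2 - 5 - 38 = 38
y3 = s (x1 - x3) - y1 mod 41 = 32 * (5 - 38) - 24 = 27

P + Q = (38, 27)


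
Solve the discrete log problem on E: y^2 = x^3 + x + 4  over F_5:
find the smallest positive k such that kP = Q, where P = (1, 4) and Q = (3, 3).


Enumerate multiples of P until we hit Q = (3, 3):
  1P = (1, 4)
  2P = (2, 3)
  3P = (3, 3)
Match found at i = 3.

k = 3


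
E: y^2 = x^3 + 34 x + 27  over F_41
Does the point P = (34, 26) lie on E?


Check whether y^2 = x^3 + 34 x + 27 (mod 41) for (x, y) = (34, 26).
LHS: y^2 = 26^2 mod 41 = 20
RHS: x^3 + 34 x + 27 = 34^3 + 34*34 + 27 mod 41 = 20
LHS = RHS

Yes, on the curve


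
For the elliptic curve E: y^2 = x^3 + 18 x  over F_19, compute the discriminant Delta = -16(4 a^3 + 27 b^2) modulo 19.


4 a^3 + 27 b^2 = 4*18^3 + 27*0^2 = 23328 + 0 = 23328
Delta = -16 * (23328) = -373248
Delta mod 19 = 7

Delta = 7 (mod 19)


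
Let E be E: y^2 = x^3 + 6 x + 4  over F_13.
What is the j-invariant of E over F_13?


Delta = -16(4 a^3 + 27 b^2) mod 13 = 12
-1728 * (4 a)^3 = -1728 * (4*6)^3 mod 13 = 5
j = 5 * 12^(-1) mod 13 = 8

j = 8 (mod 13)


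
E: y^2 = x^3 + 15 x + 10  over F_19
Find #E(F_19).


For each x in F_19, count y with y^2 = x^3 + 15 x + 10 mod 19:
  x = 1: RHS = 7, y in [8, 11]  -> 2 point(s)
  x = 3: RHS = 6, y in [5, 14]  -> 2 point(s)
  x = 4: RHS = 1, y in [1, 18]  -> 2 point(s)
  x = 5: RHS = 1, y in [1, 18]  -> 2 point(s)
  x = 9: RHS = 0, y in [0]  -> 1 point(s)
  x = 10: RHS = 1, y in [1, 18]  -> 2 point(s)
  x = 11: RHS = 5, y in [9, 10]  -> 2 point(s)
  x = 14: RHS = 0, y in [0]  -> 1 point(s)
  x = 15: RHS = 0, y in [0]  -> 1 point(s)
Affine points: 15. Add the point at infinity: total = 16.

#E(F_19) = 16


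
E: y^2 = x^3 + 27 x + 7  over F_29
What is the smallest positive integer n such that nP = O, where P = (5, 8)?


Compute successive multiples of P until we hit O:
  1P = (5, 8)
  2P = (3, 12)
  3P = (25, 3)
  4P = (19, 10)
  5P = (21, 27)
  6P = (12, 0)
  7P = (21, 2)
  8P = (19, 19)
  ... (continuing to 12P)
  12P = O

ord(P) = 12


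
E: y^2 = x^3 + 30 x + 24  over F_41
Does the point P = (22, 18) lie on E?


Check whether y^2 = x^3 + 30 x + 24 (mod 41) for (x, y) = (22, 18).
LHS: y^2 = 18^2 mod 41 = 37
RHS: x^3 + 30 x + 24 = 22^3 + 30*22 + 24 mod 41 = 16
LHS != RHS

No, not on the curve


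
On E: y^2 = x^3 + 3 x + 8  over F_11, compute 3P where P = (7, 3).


k = 3 = 11_2 (binary, LSB first: 11)
Double-and-add from P = (7, 3):
  bit 0 = 1: acc = O + (7, 3) = (7, 3)
  bit 1 = 1: acc = (7, 3) + (6, 0) = (7, 8)

3P = (7, 8)


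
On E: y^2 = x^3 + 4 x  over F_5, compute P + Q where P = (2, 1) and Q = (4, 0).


P != Q, so use the chord formula.
s = (y2 - y1) / (x2 - x1) = (4) / (2) mod 5 = 2
x3 = s^2 - x1 - x2 mod 5 = 2^2 - 2 - 4 = 3
y3 = s (x1 - x3) - y1 mod 5 = 2 * (2 - 3) - 1 = 2

P + Q = (3, 2)


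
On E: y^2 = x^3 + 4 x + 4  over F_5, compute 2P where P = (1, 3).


Doubling: s = (3 x1^2 + a) / (2 y1)
s = (3*1^2 + 4) / (2*3) mod 5 = 2
x3 = s^2 - 2 x1 mod 5 = 2^2 - 2*1 = 2
y3 = s (x1 - x3) - y1 mod 5 = 2 * (1 - 2) - 3 = 0

2P = (2, 0)


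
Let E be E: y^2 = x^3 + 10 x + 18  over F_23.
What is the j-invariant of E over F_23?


Delta = -16(4 a^3 + 27 b^2) mod 23 = 19
-1728 * (4 a)^3 = -1728 * (4*10)^3 mod 23 = 4
j = 4 * 19^(-1) mod 23 = 22

j = 22 (mod 23)


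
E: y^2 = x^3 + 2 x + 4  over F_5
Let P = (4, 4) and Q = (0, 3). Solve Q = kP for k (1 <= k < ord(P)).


Enumerate multiples of P until we hit Q = (0, 3):
  1P = (4, 4)
  2P = (2, 1)
  3P = (0, 2)
  4P = (0, 3)
Match found at i = 4.

k = 4


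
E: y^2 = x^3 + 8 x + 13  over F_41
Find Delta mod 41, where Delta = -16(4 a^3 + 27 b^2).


4 a^3 + 27 b^2 = 4*8^3 + 27*13^2 = 2048 + 4563 = 6611
Delta = -16 * (6611) = -105776
Delta mod 41 = 4

Delta = 4 (mod 41)


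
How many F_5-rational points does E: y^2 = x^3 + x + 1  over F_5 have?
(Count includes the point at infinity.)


For each x in F_5, count y with y^2 = x^3 + 1 x + 1 mod 5:
  x = 0: RHS = 1, y in [1, 4]  -> 2 point(s)
  x = 2: RHS = 1, y in [1, 4]  -> 2 point(s)
  x = 3: RHS = 1, y in [1, 4]  -> 2 point(s)
  x = 4: RHS = 4, y in [2, 3]  -> 2 point(s)
Affine points: 8. Add the point at infinity: total = 9.

#E(F_5) = 9


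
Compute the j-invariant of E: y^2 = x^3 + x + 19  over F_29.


Delta = -16(4 a^3 + 27 b^2) mod 29 = 4
-1728 * (4 a)^3 = -1728 * (4*1)^3 mod 29 = 14
j = 14 * 4^(-1) mod 29 = 18

j = 18 (mod 29)


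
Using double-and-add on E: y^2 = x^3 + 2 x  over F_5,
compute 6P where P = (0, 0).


k = 6 = 110_2 (binary, LSB first: 011)
Double-and-add from P = (0, 0):
  bit 0 = 0: acc unchanged = O
  bit 1 = 1: acc = O + O = O
  bit 2 = 1: acc = O + O = O

6P = O


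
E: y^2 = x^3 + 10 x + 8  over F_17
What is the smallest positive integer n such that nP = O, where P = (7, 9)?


Compute successive multiples of P until we hit O:
  1P = (7, 9)
  2P = (2, 11)
  3P = (0, 12)
  4P = (14, 11)
  5P = (11, 2)
  6P = (1, 6)
  7P = (5, 9)
  8P = (5, 8)
  ... (continuing to 15P)
  15P = O

ord(P) = 15


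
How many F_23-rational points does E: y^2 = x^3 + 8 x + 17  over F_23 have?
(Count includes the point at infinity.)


For each x in F_23, count y with y^2 = x^3 + 8 x + 17 mod 23:
  x = 1: RHS = 3, y in [7, 16]  -> 2 point(s)
  x = 2: RHS = 18, y in [8, 15]  -> 2 point(s)
  x = 7: RHS = 2, y in [5, 18]  -> 2 point(s)
  x = 8: RHS = 18, y in [8, 15]  -> 2 point(s)
  x = 9: RHS = 13, y in [6, 17]  -> 2 point(s)
  x = 10: RHS = 16, y in [4, 19]  -> 2 point(s)
  x = 12: RHS = 1, y in [1, 22]  -> 2 point(s)
  x = 13: RHS = 18, y in [8, 15]  -> 2 point(s)
  x = 15: RHS = 16, y in [4, 19]  -> 2 point(s)
  x = 16: RHS = 9, y in [3, 20]  -> 2 point(s)
  x = 17: RHS = 6, y in [11, 12]  -> 2 point(s)
  x = 18: RHS = 13, y in [6, 17]  -> 2 point(s)
  x = 19: RHS = 13, y in [6, 17]  -> 2 point(s)
  x = 20: RHS = 12, y in [9, 14]  -> 2 point(s)
  x = 21: RHS = 16, y in [4, 19]  -> 2 point(s)
  x = 22: RHS = 8, y in [10, 13]  -> 2 point(s)
Affine points: 32. Add the point at infinity: total = 33.

#E(F_23) = 33


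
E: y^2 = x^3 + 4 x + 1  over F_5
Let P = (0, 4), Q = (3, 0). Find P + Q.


P != Q, so use the chord formula.
s = (y2 - y1) / (x2 - x1) = (1) / (3) mod 5 = 2
x3 = s^2 - x1 - x2 mod 5 = 2^2 - 0 - 3 = 1
y3 = s (x1 - x3) - y1 mod 5 = 2 * (0 - 1) - 4 = 4

P + Q = (1, 4)


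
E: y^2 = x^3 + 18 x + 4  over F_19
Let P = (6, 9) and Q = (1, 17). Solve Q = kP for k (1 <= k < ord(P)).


Enumerate multiples of P until we hit Q = (1, 17):
  1P = (6, 9)
  2P = (18, 2)
  3P = (15, 1)
  4P = (7, 13)
  5P = (3, 3)
  6P = (14, 13)
  7P = (4, 11)
  8P = (10, 14)
  9P = (1, 2)
  10P = (17, 6)
  11P = (0, 17)
  12P = (0, 2)
  13P = (17, 13)
  14P = (1, 17)
Match found at i = 14.

k = 14


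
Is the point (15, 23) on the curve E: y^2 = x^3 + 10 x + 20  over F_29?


Check whether y^2 = x^3 + 10 x + 20 (mod 29) for (x, y) = (15, 23).
LHS: y^2 = 23^2 mod 29 = 7
RHS: x^3 + 10 x + 20 = 15^3 + 10*15 + 20 mod 29 = 7
LHS = RHS

Yes, on the curve


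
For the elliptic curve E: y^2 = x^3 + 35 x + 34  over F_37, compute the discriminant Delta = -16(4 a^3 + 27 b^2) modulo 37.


4 a^3 + 27 b^2 = 4*35^3 + 27*34^2 = 171500 + 31212 = 202712
Delta = -16 * (202712) = -3243392
Delta mod 37 = 28

Delta = 28 (mod 37)


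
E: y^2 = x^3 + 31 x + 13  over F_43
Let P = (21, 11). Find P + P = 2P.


Doubling: s = (3 x1^2 + a) / (2 y1)
s = (3*21^2 + 31) / (2*11) mod 43 = 42
x3 = s^2 - 2 x1 mod 43 = 42^2 - 2*21 = 2
y3 = s (x1 - x3) - y1 mod 43 = 42 * (21 - 2) - 11 = 13

2P = (2, 13)


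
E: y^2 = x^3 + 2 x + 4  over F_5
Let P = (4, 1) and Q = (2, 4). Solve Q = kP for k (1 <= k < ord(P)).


Enumerate multiples of P until we hit Q = (2, 4):
  1P = (4, 1)
  2P = (2, 4)
Match found at i = 2.

k = 2


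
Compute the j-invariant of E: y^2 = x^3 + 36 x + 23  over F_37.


Delta = -16(4 a^3 + 27 b^2) mod 37 = 11
-1728 * (4 a)^3 = -1728 * (4*36)^3 mod 37 = 36
j = 36 * 11^(-1) mod 37 = 10

j = 10 (mod 37)


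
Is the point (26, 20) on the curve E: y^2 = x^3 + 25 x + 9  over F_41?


Check whether y^2 = x^3 + 25 x + 9 (mod 41) for (x, y) = (26, 20).
LHS: y^2 = 20^2 mod 41 = 31
RHS: x^3 + 25 x + 9 = 26^3 + 25*26 + 9 mod 41 = 31
LHS = RHS

Yes, on the curve


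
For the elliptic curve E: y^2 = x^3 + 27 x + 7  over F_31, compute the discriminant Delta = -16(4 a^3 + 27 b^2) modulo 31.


4 a^3 + 27 b^2 = 4*27^3 + 27*7^2 = 78732 + 1323 = 80055
Delta = -16 * (80055) = -1280880
Delta mod 31 = 9

Delta = 9 (mod 31)


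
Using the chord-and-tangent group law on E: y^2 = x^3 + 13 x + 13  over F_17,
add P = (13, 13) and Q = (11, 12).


P != Q, so use the chord formula.
s = (y2 - y1) / (x2 - x1) = (16) / (15) mod 17 = 9
x3 = s^2 - x1 - x2 mod 17 = 9^2 - 13 - 11 = 6
y3 = s (x1 - x3) - y1 mod 17 = 9 * (13 - 6) - 13 = 16

P + Q = (6, 16)


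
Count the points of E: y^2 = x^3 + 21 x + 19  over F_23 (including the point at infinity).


For each x in F_23, count y with y^2 = x^3 + 21 x + 19 mod 23:
  x = 1: RHS = 18, y in [8, 15]  -> 2 point(s)
  x = 2: RHS = 0, y in [0]  -> 1 point(s)
  x = 4: RHS = 6, y in [11, 12]  -> 2 point(s)
  x = 6: RHS = 16, y in [4, 19]  -> 2 point(s)
  x = 7: RHS = 3, y in [7, 16]  -> 2 point(s)
  x = 8: RHS = 9, y in [3, 20]  -> 2 point(s)
  x = 15: RHS = 6, y in [11, 12]  -> 2 point(s)
  x = 16: RHS = 12, y in [9, 14]  -> 2 point(s)
  x = 19: RHS = 9, y in [3, 20]  -> 2 point(s)
Affine points: 17. Add the point at infinity: total = 18.

#E(F_23) = 18


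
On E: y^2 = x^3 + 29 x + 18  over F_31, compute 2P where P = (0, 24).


Doubling: s = (3 x1^2 + a) / (2 y1)
s = (3*0^2 + 29) / (2*24) mod 31 = 9
x3 = s^2 - 2 x1 mod 31 = 9^2 - 2*0 = 19
y3 = s (x1 - x3) - y1 mod 31 = 9 * (0 - 19) - 24 = 22

2P = (19, 22)


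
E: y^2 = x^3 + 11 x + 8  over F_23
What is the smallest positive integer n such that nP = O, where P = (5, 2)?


Compute successive multiples of P until we hit O:
  1P = (5, 2)
  2P = (21, 22)
  3P = (0, 10)
  4P = (4, 1)
  5P = (15, 11)
  6P = (16, 18)
  7P = (14, 10)
  8P = (17, 18)
  ... (continuing to 23P)
  23P = O

ord(P) = 23


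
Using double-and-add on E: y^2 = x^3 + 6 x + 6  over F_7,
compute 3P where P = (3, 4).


k = 3 = 11_2 (binary, LSB first: 11)
Double-and-add from P = (3, 4):
  bit 0 = 1: acc = O + (3, 4) = (3, 4)
  bit 1 = 1: acc = (3, 4) + (5, 0) = (3, 3)

3P = (3, 3)


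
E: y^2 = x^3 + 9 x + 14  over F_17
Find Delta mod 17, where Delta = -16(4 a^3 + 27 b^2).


4 a^3 + 27 b^2 = 4*9^3 + 27*14^2 = 2916 + 5292 = 8208
Delta = -16 * (8208) = -131328
Delta mod 17 = 14

Delta = 14 (mod 17)


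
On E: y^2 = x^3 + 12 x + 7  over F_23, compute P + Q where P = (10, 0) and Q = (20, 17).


P != Q, so use the chord formula.
s = (y2 - y1) / (x2 - x1) = (17) / (10) mod 23 = 4
x3 = s^2 - x1 - x2 mod 23 = 4^2 - 10 - 20 = 9
y3 = s (x1 - x3) - y1 mod 23 = 4 * (10 - 9) - 0 = 4

P + Q = (9, 4)


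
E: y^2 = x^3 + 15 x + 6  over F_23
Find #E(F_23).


For each x in F_23, count y with y^2 = x^3 + 15 x + 6 mod 23:
  x = 0: RHS = 6, y in [11, 12]  -> 2 point(s)
  x = 3: RHS = 9, y in [3, 20]  -> 2 point(s)
  x = 6: RHS = 13, y in [6, 17]  -> 2 point(s)
  x = 10: RHS = 6, y in [11, 12]  -> 2 point(s)
  x = 13: RHS = 6, y in [11, 12]  -> 2 point(s)
  x = 14: RHS = 16, y in [4, 19]  -> 2 point(s)
  x = 15: RHS = 18, y in [8, 15]  -> 2 point(s)
  x = 16: RHS = 18, y in [8, 15]  -> 2 point(s)
  x = 18: RHS = 13, y in [6, 17]  -> 2 point(s)
  x = 20: RHS = 3, y in [7, 16]  -> 2 point(s)
  x = 22: RHS = 13, y in [6, 17]  -> 2 point(s)
Affine points: 22. Add the point at infinity: total = 23.

#E(F_23) = 23


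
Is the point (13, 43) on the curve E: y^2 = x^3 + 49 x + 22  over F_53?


Check whether y^2 = x^3 + 49 x + 22 (mod 53) for (x, y) = (13, 43).
LHS: y^2 = 43^2 mod 53 = 47
RHS: x^3 + 49 x + 22 = 13^3 + 49*13 + 22 mod 53 = 47
LHS = RHS

Yes, on the curve


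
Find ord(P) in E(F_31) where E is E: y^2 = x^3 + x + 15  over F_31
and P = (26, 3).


Compute successive multiples of P until we hit O:
  1P = (26, 3)
  2P = (12, 9)
  3P = (9, 3)
  4P = (27, 28)
  5P = (14, 18)
  6P = (10, 8)
  7P = (2, 5)
  8P = (17, 4)
  ... (continuing to 33P)
  33P = O

ord(P) = 33


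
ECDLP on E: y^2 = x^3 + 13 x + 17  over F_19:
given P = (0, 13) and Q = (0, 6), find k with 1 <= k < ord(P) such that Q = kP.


Enumerate multiples of P until we hit Q = (0, 6):
  1P = (0, 13)
  2P = (5, 13)
  3P = (14, 6)
  4P = (10, 11)
  5P = (6, 11)
  6P = (11, 16)
  7P = (12, 1)
  8P = (8, 14)
  9P = (3, 8)
  10P = (4, 0)
  11P = (3, 11)
  12P = (8, 5)
  13P = (12, 18)
  14P = (11, 3)
  15P = (6, 8)
  16P = (10, 8)
  17P = (14, 13)
  18P = (5, 6)
  19P = (0, 6)
Match found at i = 19.

k = 19


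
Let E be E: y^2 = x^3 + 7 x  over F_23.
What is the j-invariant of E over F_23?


Delta = -16(4 a^3 + 27 b^2) mod 23 = 13
-1728 * (4 a)^3 = -1728 * (4*7)^3 mod 23 = 16
j = 16 * 13^(-1) mod 23 = 3

j = 3 (mod 23)


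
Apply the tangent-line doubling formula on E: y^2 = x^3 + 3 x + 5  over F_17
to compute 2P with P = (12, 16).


Doubling: s = (3 x1^2 + a) / (2 y1)
s = (3*12^2 + 3) / (2*16) mod 17 = 12
x3 = s^2 - 2 x1 mod 17 = 12^2 - 2*12 = 1
y3 = s (x1 - x3) - y1 mod 17 = 12 * (12 - 1) - 16 = 14

2P = (1, 14)


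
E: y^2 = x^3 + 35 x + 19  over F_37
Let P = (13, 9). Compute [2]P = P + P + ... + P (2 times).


k = 2 = 10_2 (binary, LSB first: 01)
Double-and-add from P = (13, 9):
  bit 0 = 0: acc unchanged = O
  bit 1 = 1: acc = O + (21, 5) = (21, 5)

2P = (21, 5)


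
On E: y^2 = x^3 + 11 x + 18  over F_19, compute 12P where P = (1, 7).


k = 12 = 1100_2 (binary, LSB first: 0011)
Double-and-add from P = (1, 7):
  bit 0 = 0: acc unchanged = O
  bit 1 = 0: acc unchanged = O
  bit 2 = 1: acc = O + (7, 1) = (7, 1)
  bit 3 = 1: acc = (7, 1) + (14, 16) = (15, 9)

12P = (15, 9)


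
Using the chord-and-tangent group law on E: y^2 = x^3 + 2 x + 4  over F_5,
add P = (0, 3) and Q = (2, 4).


P != Q, so use the chord formula.
s = (y2 - y1) / (x2 - x1) = (1) / (2) mod 5 = 3
x3 = s^2 - x1 - x2 mod 5 = 3^2 - 0 - 2 = 2
y3 = s (x1 - x3) - y1 mod 5 = 3 * (0 - 2) - 3 = 1

P + Q = (2, 1)


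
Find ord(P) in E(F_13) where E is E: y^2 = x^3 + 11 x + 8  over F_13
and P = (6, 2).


Compute successive multiples of P until we hit O:
  1P = (6, 2)
  2P = (11, 2)
  3P = (9, 11)
  4P = (7, 8)
  5P = (10, 0)
  6P = (7, 5)
  7P = (9, 2)
  8P = (11, 11)
  ... (continuing to 10P)
  10P = O

ord(P) = 10


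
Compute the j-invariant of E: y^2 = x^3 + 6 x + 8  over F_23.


Delta = -16(4 a^3 + 27 b^2) mod 23 = 20
-1728 * (4 a)^3 = -1728 * (4*6)^3 mod 23 = 20
j = 20 * 20^(-1) mod 23 = 1

j = 1 (mod 23)


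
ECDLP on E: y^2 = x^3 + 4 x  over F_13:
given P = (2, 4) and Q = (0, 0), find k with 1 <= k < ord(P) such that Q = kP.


Enumerate multiples of P until we hit Q = (0, 0):
  1P = (2, 4)
  2P = (0, 0)
Match found at i = 2.

k = 2


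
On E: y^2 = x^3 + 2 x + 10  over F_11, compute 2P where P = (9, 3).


Doubling: s = (3 x1^2 + a) / (2 y1)
s = (3*9^2 + 2) / (2*3) mod 11 = 6
x3 = s^2 - 2 x1 mod 11 = 6^2 - 2*9 = 7
y3 = s (x1 - x3) - y1 mod 11 = 6 * (9 - 7) - 3 = 9

2P = (7, 9)


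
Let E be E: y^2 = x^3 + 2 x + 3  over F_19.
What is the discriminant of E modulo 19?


4 a^3 + 27 b^2 = 4*2^3 + 27*3^2 = 32 + 243 = 275
Delta = -16 * (275) = -4400
Delta mod 19 = 8

Delta = 8 (mod 19)


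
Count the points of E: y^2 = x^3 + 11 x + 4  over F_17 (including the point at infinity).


For each x in F_17, count y with y^2 = x^3 + 11 x + 4 mod 17:
  x = 0: RHS = 4, y in [2, 15]  -> 2 point(s)
  x = 1: RHS = 16, y in [4, 13]  -> 2 point(s)
  x = 2: RHS = 0, y in [0]  -> 1 point(s)
  x = 3: RHS = 13, y in [8, 9]  -> 2 point(s)
  x = 7: RHS = 16, y in [4, 13]  -> 2 point(s)
  x = 8: RHS = 9, y in [3, 14]  -> 2 point(s)
  x = 9: RHS = 16, y in [4, 13]  -> 2 point(s)
  x = 10: RHS = 9, y in [3, 14]  -> 2 point(s)
  x = 13: RHS = 15, y in [7, 10]  -> 2 point(s)
  x = 15: RHS = 8, y in [5, 12]  -> 2 point(s)
  x = 16: RHS = 9, y in [3, 14]  -> 2 point(s)
Affine points: 21. Add the point at infinity: total = 22.

#E(F_17) = 22


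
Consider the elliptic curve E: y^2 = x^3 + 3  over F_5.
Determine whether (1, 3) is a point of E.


Check whether y^2 = x^3 + 0 x + 3 (mod 5) for (x, y) = (1, 3).
LHS: y^2 = 3^2 mod 5 = 4
RHS: x^3 + 0 x + 3 = 1^3 + 0*1 + 3 mod 5 = 4
LHS = RHS

Yes, on the curve
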